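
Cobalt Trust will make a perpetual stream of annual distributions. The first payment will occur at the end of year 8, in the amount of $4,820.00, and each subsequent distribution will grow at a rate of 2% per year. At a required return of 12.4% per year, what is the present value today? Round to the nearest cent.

$20447.94

Value at end of year 7: C₁ / (r − g) = $4,820.00 / (0.124 − 0.02) = $46,346.1538
Discount to today: PV = $46,346.1538 / (1 + 0.124)^7 = $46,346.1538 / 2.266544 = $20,447.94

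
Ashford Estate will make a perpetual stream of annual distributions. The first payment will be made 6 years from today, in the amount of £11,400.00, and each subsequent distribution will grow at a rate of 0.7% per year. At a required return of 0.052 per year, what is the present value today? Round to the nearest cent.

Value at end of year 5: C₁ / (r − g) = £11,400.00 / (0.052 − 0.007) = £253,333.3333
Discount to today: PV = £253,333.3333 / (1 + 0.052)^5 = £253,333.3333 / 1.288483 = £196,613.64

£196613.64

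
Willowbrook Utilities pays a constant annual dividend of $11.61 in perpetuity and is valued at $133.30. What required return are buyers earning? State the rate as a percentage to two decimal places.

P = C/r ⇒ r = C/P = $11.61/$133.30 = 0.087097

8.71%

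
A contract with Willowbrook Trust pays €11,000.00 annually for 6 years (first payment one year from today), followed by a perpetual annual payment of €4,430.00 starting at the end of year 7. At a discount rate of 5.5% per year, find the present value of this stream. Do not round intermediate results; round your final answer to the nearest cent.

PV of 6-year annuity: €11,000.00 × [1 − (1+0.055)^−6] / 0.055 = 54950.83340
Perpetuity value at year 6: €4,430.00 / 0.055 = 80545.45455
PV of perpetuity: 80545.45455 / (1+0.055)^6 = 58415.25528
Total PV = 54950.83340 + 58415.25528 = 113366.08867

€113366.09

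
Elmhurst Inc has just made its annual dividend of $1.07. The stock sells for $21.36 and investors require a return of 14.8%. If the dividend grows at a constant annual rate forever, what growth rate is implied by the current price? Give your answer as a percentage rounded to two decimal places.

P = D₀(1+g)/(r−g) ⇒ P(r−g) = D₀(1+g) ⇒ g(P+D₀) = P·r − D₀
g = (P·r − D₀)/(P + D₀) = ($21.36×0.148 − $1.07) / ($21.36 + $1.07) = 0.093236

9.32%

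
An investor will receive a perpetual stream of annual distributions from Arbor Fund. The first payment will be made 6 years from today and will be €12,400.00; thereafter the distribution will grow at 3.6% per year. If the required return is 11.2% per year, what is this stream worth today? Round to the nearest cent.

€95958.66

Value at end of year 5: C₁ / (r − g) = €12,400.00 / (0.112 − 0.036) = €163,157.8947
Discount to today: PV = €163,157.8947 / (1 + 0.112)^5 = €163,157.8947 / 1.700294 = €95,958.66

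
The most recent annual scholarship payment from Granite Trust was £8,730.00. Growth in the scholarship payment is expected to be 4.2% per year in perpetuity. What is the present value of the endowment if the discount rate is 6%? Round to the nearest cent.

D₁ = D₀ × (1 + g) = £8,730.00 × 1.042 = £9,096.6600
Growing perpetuity: P = D₁ / (r − g) = £9,096.6600 / (0.06 − 0.042) = £505,370.00

£505370.00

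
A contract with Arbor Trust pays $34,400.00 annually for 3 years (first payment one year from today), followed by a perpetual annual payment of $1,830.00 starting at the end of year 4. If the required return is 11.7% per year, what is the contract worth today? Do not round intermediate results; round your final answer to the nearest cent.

$94273.72

PV of 3-year annuity: $34,400.00 × [1 − (1+0.117)^−3] / 0.117 = 83050.80600
Perpetuity value at year 3: $1,830.00 / 0.117 = 15641.02564
PV of perpetuity: 15641.02564 / (1+0.117)^3 = 11222.91590
Total PV = 83050.80600 + 11222.91590 = 94273.72190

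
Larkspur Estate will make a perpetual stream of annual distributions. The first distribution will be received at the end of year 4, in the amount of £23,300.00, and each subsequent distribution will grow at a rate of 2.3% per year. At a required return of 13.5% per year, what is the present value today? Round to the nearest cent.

£142282.12

Value at end of year 3: C₁ / (r − g) = £23,300.00 / (0.135 − 0.023) = £208,035.7143
Discount to today: PV = £208,035.7143 / (1 + 0.135)^3 = £208,035.7143 / 1.462135 = £142,282.12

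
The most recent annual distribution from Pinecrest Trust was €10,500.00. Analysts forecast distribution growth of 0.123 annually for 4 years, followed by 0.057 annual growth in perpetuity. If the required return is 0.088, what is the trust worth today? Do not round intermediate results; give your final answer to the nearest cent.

€451843.58

D_1 = 11791.50000
D_2 = 13241.85450
D_3 = 14870.60260
D_4 = 16699.68672
Terminal value at year 4: TV = D_4×(1+g_2)/(r−g_2) = 17651.56887/0.031 = 569405.44732
P_0 = D_1/(1+r)^1 + D_2/(1+r)^2 + D_3/(1+r)^3 + D_4/(1+r)^4 + TV/(1+r)^4
    = 10837.77574 + 11186.41742 + 11546.27460 + 11917.70806 + 406355.40069 = 451843.57650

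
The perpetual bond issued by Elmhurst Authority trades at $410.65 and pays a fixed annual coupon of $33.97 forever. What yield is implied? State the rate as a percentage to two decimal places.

8.27%

P = C/r ⇒ r = C/P = $33.97/$410.65 = 0.082723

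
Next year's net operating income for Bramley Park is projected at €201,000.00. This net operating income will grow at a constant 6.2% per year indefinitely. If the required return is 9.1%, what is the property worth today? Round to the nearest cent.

Growing perpetuity: P = D₁ / (r − g) = €201,000.0000 / (0.091 − 0.062) = €6,931,034.48

€6931034.48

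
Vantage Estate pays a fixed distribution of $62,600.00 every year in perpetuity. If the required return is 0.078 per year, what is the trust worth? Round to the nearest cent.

Level perpetuity: PV = C / r = $62,600.00 / 0.078 = $802,564.10

$802564.10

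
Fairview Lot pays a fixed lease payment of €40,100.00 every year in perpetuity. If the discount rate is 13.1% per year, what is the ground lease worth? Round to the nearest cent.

€306106.87

Level perpetuity: PV = C / r = €40,100.00 / 0.131 = €306,106.87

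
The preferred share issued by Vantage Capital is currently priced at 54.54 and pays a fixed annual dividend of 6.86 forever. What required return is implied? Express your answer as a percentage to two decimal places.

12.58%

P = C/r ⇒ r = C/P = 6.86/54.54 = 0.125779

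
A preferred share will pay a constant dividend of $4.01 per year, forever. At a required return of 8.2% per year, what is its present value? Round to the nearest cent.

$48.90

Level perpetuity: PV = C / r = $4.01 / 0.082 = $48.90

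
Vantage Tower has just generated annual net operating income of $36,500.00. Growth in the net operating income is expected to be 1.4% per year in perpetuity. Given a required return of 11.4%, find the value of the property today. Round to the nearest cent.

D₁ = D₀ × (1 + g) = $36,500.00 × 1.014 = $37,011.0000
Growing perpetuity: P = D₁ / (r − g) = $37,011.0000 / (0.114 − 0.014) = $370,110.00

$370110.00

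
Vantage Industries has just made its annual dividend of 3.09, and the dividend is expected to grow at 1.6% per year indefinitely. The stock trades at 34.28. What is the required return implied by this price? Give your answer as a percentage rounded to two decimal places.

10.76%

D₁ = 3.09 × 1.016 = 3.1394
P = D₁/(r − g) ⇒ r = D₁/P + g = 3.1394/34.28 + 0.016 = 0.091582 + 0.016 = 0.107582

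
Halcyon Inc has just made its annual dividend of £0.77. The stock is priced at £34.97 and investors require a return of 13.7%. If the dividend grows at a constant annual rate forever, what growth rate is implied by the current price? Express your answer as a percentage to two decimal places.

P = D₀(1+g)/(r−g) ⇒ P(r−g) = D₀(1+g) ⇒ g(P+D₀) = P·r − D₀
g = (P·r − D₀)/(P + D₀) = (£34.97×0.137 − £0.77) / (£34.97 + £0.77) = 0.112504

11.25%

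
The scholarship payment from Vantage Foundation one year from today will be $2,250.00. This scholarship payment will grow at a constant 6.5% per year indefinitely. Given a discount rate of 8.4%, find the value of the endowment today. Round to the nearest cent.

Growing perpetuity: P = D₁ / (r − g) = $2,250.0000 / (0.084 − 0.065) = $118,421.05

$118421.05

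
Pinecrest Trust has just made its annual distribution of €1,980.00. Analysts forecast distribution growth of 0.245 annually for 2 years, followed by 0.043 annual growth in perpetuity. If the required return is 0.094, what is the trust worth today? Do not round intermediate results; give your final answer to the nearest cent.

D_1 = 2465.10000
D_2 = 3069.04950
Terminal value at year 2: TV = D_2×(1+g_2)/(r−g_2) = 3201.01863/0.051 = 62765.07115
P_0 = D_1/(1+r)^1 + D_2/(1+r)^2 + TV/(1+r)^2
    = 2253.29068 + 2564.30246 + 52442.49935 = 57260.09248

€57260.09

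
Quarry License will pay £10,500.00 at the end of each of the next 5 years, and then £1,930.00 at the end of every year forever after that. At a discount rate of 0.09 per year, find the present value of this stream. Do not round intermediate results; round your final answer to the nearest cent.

£54778.76

PV of 5-year annuity: £10,500.00 × [1 − (1+0.09)^−5] / 0.09 = 40841.33827
Perpetuity value at year 5: £1,930.00 / 0.09 = 21444.44444
PV of perpetuity: 21444.44444 / (1+0.09)^5 = 13937.41751
Total PV = 40841.33827 + 13937.41751 = 54778.75577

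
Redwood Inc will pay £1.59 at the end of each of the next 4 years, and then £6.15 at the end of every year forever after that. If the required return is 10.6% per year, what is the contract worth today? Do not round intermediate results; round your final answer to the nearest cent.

£43.75

PV of 4-year annuity: £1.59 × [1 − (1+0.106)^−4] / 0.106 = 4.97531
Perpetuity value at year 4: £6.15 / 0.106 = 58.01887
PV of perpetuity: 58.01887 / (1+0.106)^4 = 38.77473
Total PV = 4.97531 + 38.77473 = 43.75004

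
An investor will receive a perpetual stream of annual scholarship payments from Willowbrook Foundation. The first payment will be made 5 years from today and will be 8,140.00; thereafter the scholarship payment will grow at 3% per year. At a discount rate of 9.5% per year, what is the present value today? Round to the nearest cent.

Value at end of year 4: C₁ / (r − g) = 8,140.00 / (0.095 − 0.03) = 125,230.7692
Discount to today: PV = 125,230.7692 / (1 + 0.095)^4 = 125,230.7692 / 1.437661 = 87,107.30

87107.30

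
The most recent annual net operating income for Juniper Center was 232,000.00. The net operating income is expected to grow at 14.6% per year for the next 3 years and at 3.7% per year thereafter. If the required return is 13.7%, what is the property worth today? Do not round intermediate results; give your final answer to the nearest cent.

3170500.91

D_1 = 265872.00000
D_2 = 304689.31200
D_3 = 349173.95155
Terminal value at year 3: TV = D_3×(1+g_2)/(r−g_2) = 362093.38776/0.1 = 3620933.87759
P_0 = D_1/(1+r)^1 + D_2/(1+r)^2 + D_3/(1+r)^3 + TV/(1+r)^3
    = 233836.41161 + 235687.35946 + 237552.95861 + 2463424.18079 = 3170500.91046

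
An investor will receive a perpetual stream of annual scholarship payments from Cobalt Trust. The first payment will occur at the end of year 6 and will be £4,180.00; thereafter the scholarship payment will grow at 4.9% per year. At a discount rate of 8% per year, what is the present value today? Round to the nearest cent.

£91768.96

Value at end of year 5: C₁ / (r − g) = £4,180.00 / (0.08 − 0.049) = £134,838.7097
Discount to today: PV = £134,838.7097 / (1 + 0.08)^5 = £134,838.7097 / 1.469328 = £91,768.96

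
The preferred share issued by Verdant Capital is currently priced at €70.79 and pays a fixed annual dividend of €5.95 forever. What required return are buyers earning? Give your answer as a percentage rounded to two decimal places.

8.41%

P = C/r ⇒ r = C/P = €5.95/€70.79 = 0.084051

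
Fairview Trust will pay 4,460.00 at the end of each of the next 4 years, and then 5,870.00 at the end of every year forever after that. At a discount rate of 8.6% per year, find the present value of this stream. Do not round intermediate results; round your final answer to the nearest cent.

PV of 4-year annuity: 4,460.00 × [1 − (1+0.086)^−4] / 0.086 = 14576.92809
Perpetuity value at year 4: 5,870.00 / 0.086 = 68255.81395
PV of perpetuity: 68255.81395 / (1+0.086)^4 = 49070.48483
Total PV = 14576.92809 + 49070.48483 = 63647.41292

63647.41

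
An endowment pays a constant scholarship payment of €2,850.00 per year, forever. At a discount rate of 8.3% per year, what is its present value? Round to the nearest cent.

€34337.35

Level perpetuity: PV = C / r = €2,850.00 / 0.083 = €34,337.35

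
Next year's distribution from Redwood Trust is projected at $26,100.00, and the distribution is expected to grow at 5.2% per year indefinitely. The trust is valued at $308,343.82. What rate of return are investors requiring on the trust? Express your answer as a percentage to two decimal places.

P = D₁/(r − g) ⇒ r = D₁/P + g = $26,100.0000/$308,343.82 + 0.052 = 0.084646 + 0.052 = 0.136646

13.66%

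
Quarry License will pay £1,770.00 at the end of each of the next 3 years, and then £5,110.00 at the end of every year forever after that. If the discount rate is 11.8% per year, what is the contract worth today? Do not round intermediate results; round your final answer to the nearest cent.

£35255.32

PV of 3-year annuity: £1,770.00 × [1 − (1+0.118)^−3] / 0.118 = 4265.89477
Perpetuity value at year 3: £5,110.00 / 0.118 = 43305.08475
PV of perpetuity: 43305.08475 / (1+0.118)^3 = 30989.42244
Total PV = 4265.89477 + 30989.42244 = 35255.31721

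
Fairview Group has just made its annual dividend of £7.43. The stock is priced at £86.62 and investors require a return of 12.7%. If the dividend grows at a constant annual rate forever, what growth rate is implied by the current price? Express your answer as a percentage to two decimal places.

P = D₀(1+g)/(r−g) ⇒ P(r−g) = D₀(1+g) ⇒ g(P+D₀) = P·r − D₀
g = (P·r − D₀)/(P + D₀) = (£86.62×0.127 − £7.43) / (£86.62 + £7.43) = 0.037966

3.80%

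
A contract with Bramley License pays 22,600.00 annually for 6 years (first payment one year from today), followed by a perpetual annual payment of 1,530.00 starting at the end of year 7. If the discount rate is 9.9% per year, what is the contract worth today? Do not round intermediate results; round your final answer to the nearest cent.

107489.43

PV of 6-year annuity: 22,600.00 × [1 − (1+0.099)^−6] / 0.099 = 98718.01008
Perpetuity value at year 6: 1,530.00 / 0.099 = 15454.54545
PV of perpetuity: 15454.54545 / (1+0.099)^6 = 8771.42353
Total PV = 98718.01008 + 8771.42353 = 107489.43361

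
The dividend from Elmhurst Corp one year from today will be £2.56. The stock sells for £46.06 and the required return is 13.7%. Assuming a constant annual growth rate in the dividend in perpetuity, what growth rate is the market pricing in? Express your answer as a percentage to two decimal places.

8.14%

P = D₁/(r−g) ⇒ g = r − D₁/P = 0.137 − £2.56/£46.06 = 0.081420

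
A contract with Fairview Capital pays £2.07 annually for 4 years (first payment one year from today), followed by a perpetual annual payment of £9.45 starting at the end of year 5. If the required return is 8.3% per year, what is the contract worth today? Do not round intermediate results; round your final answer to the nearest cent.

PV of 4-year annuity: £2.07 × [1 − (1+0.083)^−4] / 0.083 = 6.81057
Perpetuity value at year 4: £9.45 / 0.083 = 113.85542
PV of perpetuity: 113.85542 / (1+0.083)^4 = 82.76370
Total PV = 6.81057 + 82.76370 = 89.57427

£89.57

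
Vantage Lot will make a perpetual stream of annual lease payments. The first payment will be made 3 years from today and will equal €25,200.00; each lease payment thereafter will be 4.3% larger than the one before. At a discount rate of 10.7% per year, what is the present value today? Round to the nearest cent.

Value at end of year 2: C₁ / (r − g) = €25,200.00 / (0.107 − 0.043) = €393,750.0000
Discount to today: PV = €393,750.0000 / (1 + 0.107)^2 = €393,750.0000 / 1.225449 = €321,310.80

€321310.80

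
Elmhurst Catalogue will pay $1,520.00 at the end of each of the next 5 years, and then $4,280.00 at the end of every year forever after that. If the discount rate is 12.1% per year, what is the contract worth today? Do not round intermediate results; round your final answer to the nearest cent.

PV of 5-year annuity: $1,520.00 × [1 − (1+0.121)^−5] / 0.121 = 5465.71309
Perpetuity value at year 5: $4,280.00 / 0.121 = 35371.90083
PV of perpetuity: 35371.90083 / (1+0.121)^5 = 19981.60345
Total PV = 5465.71309 + 19981.60345 = 25447.31653

$25447.32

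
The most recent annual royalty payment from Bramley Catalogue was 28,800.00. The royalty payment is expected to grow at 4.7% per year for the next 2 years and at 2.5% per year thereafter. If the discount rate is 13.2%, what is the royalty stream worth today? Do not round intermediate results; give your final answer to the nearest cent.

D_1 = 30153.60000
D_2 = 31570.81920
Terminal value at year 2: TV = D_2×(1+g_2)/(r−g_2) = 32360.08968/0.107 = 302430.74467
P_0 = D_1/(1+r)^1 + D_2/(1+r)^2 + TV/(1+r)^2
    = 26637.45583 + 24637.29351 + 236011.45653 = 287286.20587

287286.21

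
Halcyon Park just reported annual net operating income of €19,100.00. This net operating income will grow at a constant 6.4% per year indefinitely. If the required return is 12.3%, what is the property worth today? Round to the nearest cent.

D₁ = D₀ × (1 + g) = €19,100.00 × 1.064 = €20,322.4000
Growing perpetuity: P = D₁ / (r − g) = €20,322.4000 / (0.123 − 0.064) = €344,447.46

€344447.46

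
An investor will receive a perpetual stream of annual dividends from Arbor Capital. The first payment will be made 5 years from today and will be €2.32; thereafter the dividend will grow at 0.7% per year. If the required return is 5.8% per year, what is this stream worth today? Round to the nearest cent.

€36.31

Value at end of year 4: C₁ / (r − g) = €2.32 / (0.058 − 0.007) = €45.4902
Discount to today: PV = €45.4902 / (1 + 0.058)^4 = €45.4902 / 1.252976 = €36.31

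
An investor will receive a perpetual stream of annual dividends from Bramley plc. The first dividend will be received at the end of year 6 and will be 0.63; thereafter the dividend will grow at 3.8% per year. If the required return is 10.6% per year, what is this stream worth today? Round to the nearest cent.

5.60

Value at end of year 5: C₁ / (r − g) = 0.63 / (0.106 − 0.038) = 9.2647
Discount to today: PV = 9.2647 / (1 + 0.106)^5 = 9.2647 / 1.654915 = 5.60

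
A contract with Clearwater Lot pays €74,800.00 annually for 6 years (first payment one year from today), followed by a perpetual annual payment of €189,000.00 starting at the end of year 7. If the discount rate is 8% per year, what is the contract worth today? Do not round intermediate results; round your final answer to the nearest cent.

€1834567.14

PV of 6-year annuity: €74,800.00 × [1 − (1+0.08)^−6] / 0.08 = 345791.39886
Perpetuity value at year 6: €189,000.00 / 0.08 = 2362500.00000
PV of perpetuity: 2362500.00000 / (1+0.08)^6 = 1488775.74351
Total PV = 345791.39886 + 1488775.74351 = 1834567.14238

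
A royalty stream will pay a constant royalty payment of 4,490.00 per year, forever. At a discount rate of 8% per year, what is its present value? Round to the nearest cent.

56125.00

Level perpetuity: PV = C / r = 4,490.00 / 0.08 = 56,125.00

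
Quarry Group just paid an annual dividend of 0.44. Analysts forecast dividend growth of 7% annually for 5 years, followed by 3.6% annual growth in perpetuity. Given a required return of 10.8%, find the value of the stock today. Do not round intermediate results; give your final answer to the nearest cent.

7.30

D_1 = 0.47080
D_2 = 0.50376
D_3 = 0.53902
D_4 = 0.57675
D_5 = 0.61712
Terminal value at year 5: TV = D_5×(1+g_2)/(r−g_2) = 0.63934/0.072 = 8.87971
P_0 = D_1/(1+r)^1 + D_2/(1+r)^2 + D_3/(1+r)^3 + D_4/(1+r)^4 + D_5/(1+r)^5 + TV/(1+r)^5
    = 0.42491 + 0.41034 + 0.39626 + 0.38267 + 0.36955 + 5.31741 = 7.30114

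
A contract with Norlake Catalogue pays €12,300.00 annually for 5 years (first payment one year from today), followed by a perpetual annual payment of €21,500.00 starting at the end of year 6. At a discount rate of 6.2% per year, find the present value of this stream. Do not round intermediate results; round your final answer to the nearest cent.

PV of 5-year annuity: €12,300.00 × [1 − (1+0.062)^−5] / 0.062 = 51531.38646
Perpetuity value at year 5: €21,500.00 / 0.062 = 346774.19355
PV of perpetuity: 346774.19355 / (1+0.062)^5 = 256699.00583
Total PV = 51531.38646 + 256699.00583 = 308230.39229

€308230.39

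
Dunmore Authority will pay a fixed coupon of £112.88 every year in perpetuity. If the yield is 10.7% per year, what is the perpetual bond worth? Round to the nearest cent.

£1054.95

Level perpetuity: PV = C / r = £112.88 / 0.107 = £1,054.95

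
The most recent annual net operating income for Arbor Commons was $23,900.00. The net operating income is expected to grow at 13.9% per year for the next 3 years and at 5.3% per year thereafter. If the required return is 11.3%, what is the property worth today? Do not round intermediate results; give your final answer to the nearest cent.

D_1 = 27222.10000
D_2 = 31005.97190
D_3 = 35315.80199
Terminal value at year 3: TV = D_3×(1+g_2)/(r−g_2) = 37187.53950/0.06 = 619792.32500
P_0 = D_1/(1+r)^1 + D_2/(1+r)^2 + D_3/(1+r)^3 + TV/(1+r)^3
    = 24458.31087 + 25029.66405 + 25614.36419 + 449532.09160 = 524634.43071

$524634.43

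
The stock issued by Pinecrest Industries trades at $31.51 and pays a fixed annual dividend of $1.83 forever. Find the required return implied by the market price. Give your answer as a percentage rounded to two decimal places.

5.81%

P = C/r ⇒ r = C/P = $1.83/$31.51 = 0.058077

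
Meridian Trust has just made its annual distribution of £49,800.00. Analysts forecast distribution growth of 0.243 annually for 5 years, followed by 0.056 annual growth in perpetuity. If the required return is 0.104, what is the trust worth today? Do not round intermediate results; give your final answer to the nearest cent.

£2342675.76

D_1 = 61901.40000
D_2 = 76943.44020
D_3 = 95640.69617
D_4 = 118881.38534
D_5 = 147769.56197
Terminal value at year 5: TV = D_5×(1+g_2)/(r−g_2) = 156044.65745/0.048 = 3250930.36344
P_0 = D_1/(1+r)^1 + D_2/(1+r)^2 + D_3/(1+r)^3 + D_4/(1+r)^4 + D_5/(1+r)^5 + TV/(1+r)^5
    = 56070.10870 + 63129.66042 + 71078.05064 + 80027.18926 + 90103.07632 + 1982267.67898 = 2342675.76433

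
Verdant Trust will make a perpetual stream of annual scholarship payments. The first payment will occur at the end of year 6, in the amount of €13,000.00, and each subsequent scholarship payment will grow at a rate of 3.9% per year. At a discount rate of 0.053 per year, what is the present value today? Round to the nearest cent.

€717254.80

Value at end of year 5: C₁ / (r − g) = €13,000.00 / (0.053 − 0.039) = €928,571.4286
Discount to today: PV = €928,571.4286 / (1 + 0.053)^5 = €928,571.4286 / 1.294619 = €717,254.80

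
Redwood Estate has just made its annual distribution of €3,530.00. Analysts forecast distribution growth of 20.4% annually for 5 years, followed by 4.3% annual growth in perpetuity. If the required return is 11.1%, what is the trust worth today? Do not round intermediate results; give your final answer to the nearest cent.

€103539.67

D_1 = 4250.12000
D_2 = 5117.14448
D_3 = 6161.04195
D_4 = 7417.89451
D_5 = 8931.14499
Terminal value at year 5: TV = D_5×(1+g_2)/(r−g_2) = 9315.18423/0.068 = 136988.00335
P_0 = D_1/(1+r)^1 + D_2/(1+r)^2 + D_3/(1+r)^3 + D_4/(1+r)^4 + D_5/(1+r)^5 + TV/(1+r)^5
    = 3825.49055 + 4145.71613 + 4492.74727 + 4868.82783 + 5276.38947 + 80930.50326 = 103539.67451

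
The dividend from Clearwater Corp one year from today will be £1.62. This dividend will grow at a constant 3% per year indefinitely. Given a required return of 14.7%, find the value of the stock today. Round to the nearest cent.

£13.85

Growing perpetuity: P = D₁ / (r − g) = £1.6200 / (0.147 − 0.03) = £13.85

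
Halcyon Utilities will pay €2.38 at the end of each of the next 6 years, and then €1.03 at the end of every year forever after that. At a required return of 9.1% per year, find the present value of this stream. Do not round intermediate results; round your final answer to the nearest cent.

€17.36

PV of 6-year annuity: €2.38 × [1 − (1+0.091)^−6] / 0.091 = 10.64473
Perpetuity value at year 6: €1.03 / 0.091 = 11.31868
PV of perpetuity: 11.31868 / (1+0.091)^6 = 6.71193
Total PV = 10.64473 + 6.71193 = 17.35666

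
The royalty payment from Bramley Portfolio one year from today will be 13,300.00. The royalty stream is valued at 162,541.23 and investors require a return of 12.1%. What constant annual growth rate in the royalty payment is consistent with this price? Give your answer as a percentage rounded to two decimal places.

P = D₁/(r−g) ⇒ g = r − D₁/P = 0.121 − 13,300.00/162,541.23 = 0.039175

3.92%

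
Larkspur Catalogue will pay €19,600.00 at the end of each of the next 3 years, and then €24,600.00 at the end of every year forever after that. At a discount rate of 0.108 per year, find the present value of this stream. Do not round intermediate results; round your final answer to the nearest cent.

PV of 3-year annuity: €19,600.00 × [1 − (1+0.108)^−3] / 0.108 = 48063.90892
Perpetuity value at year 3: €24,600.00 / 0.108 = 227777.77778
PV of perpetuity: 227777.77778 / (1+0.108)^3 = 167452.66760
Total PV = 48063.90892 + 167452.66760 = 215516.57652

€215516.58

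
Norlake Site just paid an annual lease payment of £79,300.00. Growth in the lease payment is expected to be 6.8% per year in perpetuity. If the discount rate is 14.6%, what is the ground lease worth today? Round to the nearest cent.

£1085800.00

D₁ = D₀ × (1 + g) = £79,300.00 × 1.068 = £84,692.4000
Growing perpetuity: P = D₁ / (r − g) = £84,692.4000 / (0.146 − 0.068) = £1,085,800.00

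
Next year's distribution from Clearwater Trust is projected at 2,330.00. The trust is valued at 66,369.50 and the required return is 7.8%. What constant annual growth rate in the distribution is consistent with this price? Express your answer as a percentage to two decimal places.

P = D₁/(r−g) ⇒ g = r − D₁/P = 0.078 − 2,330.00/66,369.50 = 0.042894

4.29%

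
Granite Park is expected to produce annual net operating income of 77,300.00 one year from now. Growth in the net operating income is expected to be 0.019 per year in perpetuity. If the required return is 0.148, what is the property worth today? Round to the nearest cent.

599224.81

Growing perpetuity: P = D₁ / (r − g) = 77,300.0000 / (0.148 − 0.019) = 599,224.81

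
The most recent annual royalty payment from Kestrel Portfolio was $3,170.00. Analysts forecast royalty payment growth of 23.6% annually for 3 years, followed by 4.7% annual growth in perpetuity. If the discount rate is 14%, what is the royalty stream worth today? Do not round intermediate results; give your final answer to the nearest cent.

D_1 = 3918.12000
D_2 = 4842.79632
D_3 = 5985.69625
Terminal value at year 3: TV = D_3×(1+g_2)/(r−g_2) = 6267.02398/0.093 = 67387.35457
P_0 = D_1/(1+r)^1 + D_2/(1+r)^2 + D_3/(1+r)^3 + TV/(1+r)^3
    = 3436.94737 + 3726.37452 + 4040.17447 + 45484.54489 = 56688.04125

$56688.04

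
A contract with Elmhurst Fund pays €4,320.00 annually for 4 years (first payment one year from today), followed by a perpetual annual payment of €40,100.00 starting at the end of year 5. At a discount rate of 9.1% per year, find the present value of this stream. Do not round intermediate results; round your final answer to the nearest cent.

PV of 4-year annuity: €4,320.00 × [1 − (1+0.091)^−4] / 0.091 = 13964.92518
Perpetuity value at year 4: €40,100.00 / 0.091 = 440659.34066
PV of perpetuity: 440659.34066 / (1+0.091)^4 = 311031.21576
Total PV = 13964.92518 + 311031.21576 = 324996.14094

€324996.14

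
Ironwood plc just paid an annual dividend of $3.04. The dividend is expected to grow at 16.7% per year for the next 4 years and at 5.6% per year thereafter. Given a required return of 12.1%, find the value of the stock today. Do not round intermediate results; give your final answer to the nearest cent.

D_1 = 3.54768
D_2 = 4.14014
D_3 = 4.83155
D_4 = 5.63841
Terminal value at year 4: TV = D_4×(1+g_2)/(r−g_2) = 5.95417/0.065 = 91.60255
P_0 = D_1/(1+r)^1 + D_2/(1+r)^2 + D_3/(1+r)^3 + D_4/(1+r)^4 + TV/(1+r)^4
    = 3.16475 + 3.29461 + 3.42980 + 3.57055 + 58.00763 = 71.46734

$71.47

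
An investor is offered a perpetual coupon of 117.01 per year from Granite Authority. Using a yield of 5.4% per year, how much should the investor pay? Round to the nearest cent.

Level perpetuity: PV = C / r = 117.01 / 0.054 = 2,166.85

2166.85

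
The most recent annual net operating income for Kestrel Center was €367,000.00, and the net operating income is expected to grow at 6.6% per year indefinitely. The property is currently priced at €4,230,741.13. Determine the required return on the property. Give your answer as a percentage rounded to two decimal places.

15.85%

D₁ = €367,000.00 × 1.066 = €391,222.0000
P = D₁/(r − g) ⇒ r = D₁/P + g = €391,222.0000/€4,230,741.13 + 0.066 = 0.092471 + 0.066 = 0.158471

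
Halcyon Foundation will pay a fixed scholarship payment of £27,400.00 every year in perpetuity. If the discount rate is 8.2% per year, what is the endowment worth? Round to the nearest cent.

Level perpetuity: PV = C / r = £27,400.00 / 0.082 = £334,146.34

£334146.34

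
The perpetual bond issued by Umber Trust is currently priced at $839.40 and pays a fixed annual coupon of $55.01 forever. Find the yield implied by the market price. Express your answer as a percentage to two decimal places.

P = C/r ⇒ r = C/P = $55.01/$839.40 = 0.065535

6.55%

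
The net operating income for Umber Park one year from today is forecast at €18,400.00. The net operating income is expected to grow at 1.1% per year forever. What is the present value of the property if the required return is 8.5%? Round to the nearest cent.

€248648.65

Growing perpetuity: P = D₁ / (r − g) = €18,400.0000 / (0.085 − 0.011) = €248,648.65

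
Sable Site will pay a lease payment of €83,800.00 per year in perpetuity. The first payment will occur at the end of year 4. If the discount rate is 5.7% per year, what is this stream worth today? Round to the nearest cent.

€1244927.90

Value at end of year 3: C / r = €83,800.00 / 0.057 = €1,470,175.4386
Discount to today: PV = €1,470,175.4386 / (1 + 0.057)^3 = €1,470,175.4386 / 1.180932 = €1,244,927.90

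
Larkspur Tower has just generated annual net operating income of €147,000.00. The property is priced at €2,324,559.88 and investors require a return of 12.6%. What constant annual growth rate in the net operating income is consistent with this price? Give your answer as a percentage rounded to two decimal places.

5.90%

P = D₀(1+g)/(r−g) ⇒ P(r−g) = D₀(1+g) ⇒ g(P+D₀) = P·r − D₀
g = (P·r − D₀)/(P + D₀) = (€2,324,559.88×0.126 − €147,000.00) / (€2,324,559.88 + €147,000.00) = 0.059029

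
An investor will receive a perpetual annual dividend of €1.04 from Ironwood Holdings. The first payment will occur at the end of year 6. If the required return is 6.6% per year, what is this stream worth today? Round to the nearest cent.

Value at end of year 5: C / r = €1.04 / 0.066 = €15.7576
Discount to today: PV = €15.7576 / (1 + 0.066)^5 = €15.7576 / 1.376531 = €11.45

€11.45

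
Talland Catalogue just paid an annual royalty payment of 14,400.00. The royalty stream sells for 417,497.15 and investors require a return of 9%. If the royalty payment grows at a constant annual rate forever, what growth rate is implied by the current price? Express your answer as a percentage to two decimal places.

P = D₀(1+g)/(r−g) ⇒ P(r−g) = D₀(1+g) ⇒ g(P+D₀) = P·r − D₀
g = (P·r − D₀)/(P + D₀) = (417,497.15×0.09 − 14,400.00) / (417,497.15 + 14,400.00) = 0.053658

5.37%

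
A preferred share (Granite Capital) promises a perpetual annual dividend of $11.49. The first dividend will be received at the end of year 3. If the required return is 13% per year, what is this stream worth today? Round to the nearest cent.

Value at end of year 2: C / r = $11.49 / 0.13 = $88.3846
Discount to today: PV = $88.3846 / (1 + 0.13)^2 = $88.3846 / 1.276900 = $69.22

$69.22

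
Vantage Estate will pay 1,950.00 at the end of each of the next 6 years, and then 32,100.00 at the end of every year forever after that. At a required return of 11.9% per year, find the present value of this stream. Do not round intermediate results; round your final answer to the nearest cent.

145437.10

PV of 6-year annuity: 1,950.00 × [1 − (1+0.119)^−6] / 0.119 = 8040.00210
Perpetuity value at year 6: 32,100.00 / 0.119 = 269747.89916
PV of perpetuity: 269747.89916 / (1+0.119)^6 = 137397.09543
Total PV = 8040.00210 + 137397.09543 = 145437.09752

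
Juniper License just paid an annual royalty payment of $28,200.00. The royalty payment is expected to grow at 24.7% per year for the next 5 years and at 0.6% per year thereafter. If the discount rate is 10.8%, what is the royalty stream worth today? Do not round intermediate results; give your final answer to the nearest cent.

$706024.31

D_1 = 35165.40000
D_2 = 43851.25380
D_3 = 54682.51349
D_4 = 68189.09432
D_5 = 85031.80062
Terminal value at year 5: TV = D_5×(1+g_2)/(r−g_2) = 85541.99142/0.102 = 838646.97472
P_0 = D_1/(1+r)^1 + D_2/(1+r)^2 + D_3/(1+r)^3 + D_4/(1+r)^4 + D_5/(1+r)^5 + TV/(1+r)^5
    = 31737.72563 + 35719.26341 + 40200.29014 + 45243.46733 + 50919.31748 + 502204.24886 = 706024.31286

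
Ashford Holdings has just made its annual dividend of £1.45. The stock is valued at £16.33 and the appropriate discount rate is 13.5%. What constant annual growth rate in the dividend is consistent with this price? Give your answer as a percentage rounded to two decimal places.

P = D₀(1+g)/(r−g) ⇒ P(r−g) = D₀(1+g) ⇒ g(P+D₀) = P·r − D₀
g = (P·r − D₀)/(P + D₀) = (£16.33×0.135 − £1.45) / (£16.33 + £1.45) = 0.042438

4.24%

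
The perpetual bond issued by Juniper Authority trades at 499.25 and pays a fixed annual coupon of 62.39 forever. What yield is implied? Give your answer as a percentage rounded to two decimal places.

12.50%

P = C/r ⇒ r = C/P = 62.39/499.25 = 0.124967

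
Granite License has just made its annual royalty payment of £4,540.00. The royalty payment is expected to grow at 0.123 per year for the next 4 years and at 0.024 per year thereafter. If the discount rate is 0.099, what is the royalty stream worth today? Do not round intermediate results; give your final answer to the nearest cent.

D_1 = 5098.42000
D_2 = 5725.52566
D_3 = 6429.76532
D_4 = 7220.62645
Terminal value at year 4: TV = D_4×(1+g_2)/(r−g_2) = 7393.92148/0.075 = 98585.61980
P_0 = D_1/(1+r)^1 + D_2/(1+r)^2 + D_3/(1+r)^3 + D_4/(1+r)^4 + TV/(1+r)^4
    = 4639.14468 + 4740.45448 + 4843.97669 + 4949.75962 + 67580.71799 = 86754.05345

£86754.05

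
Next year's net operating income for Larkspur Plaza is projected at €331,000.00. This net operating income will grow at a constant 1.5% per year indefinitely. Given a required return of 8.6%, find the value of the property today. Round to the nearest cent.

€4661971.83

Growing perpetuity: P = D₁ / (r − g) = €331,000.0000 / (0.086 − 0.015) = €4,661,971.83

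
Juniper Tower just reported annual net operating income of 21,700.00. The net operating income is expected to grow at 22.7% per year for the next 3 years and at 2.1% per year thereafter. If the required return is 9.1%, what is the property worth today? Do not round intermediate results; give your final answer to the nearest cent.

D_1 = 26625.90000
D_2 = 32669.97930
D_3 = 40086.06460
Terminal value at year 3: TV = D_3×(1+g_2)/(r−g_2) = 40927.87196/0.07 = 584683.88511
P_0 = D_1/(1+r)^1 + D_2/(1+r)^2 + D_3/(1+r)^3 + TV/(1+r)^3
    = 24405.04125 + 27447.28287 + 30868.75901 + 450242.89927 = 532963.98240

532963.98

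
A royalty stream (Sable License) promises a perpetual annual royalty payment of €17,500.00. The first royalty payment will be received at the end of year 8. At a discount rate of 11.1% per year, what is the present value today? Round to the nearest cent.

€75459.98

Value at end of year 7: C / r = €17,500.00 / 0.111 = €157,657.6577
Discount to today: PV = €157,657.6577 / (1 + 0.111)^7 = €157,657.6577 / 2.089288 = €75,459.98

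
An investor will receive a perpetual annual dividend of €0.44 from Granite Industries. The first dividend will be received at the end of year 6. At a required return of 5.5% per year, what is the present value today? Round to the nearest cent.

Value at end of year 5: C / r = €0.44 / 0.055 = €8.0000
Discount to today: PV = €8.0000 / (1 + 0.055)^5 = €8.0000 / 1.306960 = €6.12

€6.12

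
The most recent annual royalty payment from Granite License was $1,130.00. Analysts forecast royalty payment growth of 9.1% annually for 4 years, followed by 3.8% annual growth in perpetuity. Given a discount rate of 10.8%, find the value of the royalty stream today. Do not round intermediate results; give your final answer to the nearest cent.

$20100.61

D_1 = 1232.83000
D_2 = 1345.01753
D_3 = 1467.41413
D_4 = 1600.94881
Terminal value at year 4: TV = D_4×(1+g_2)/(r−g_2) = 1661.78487/0.07 = 23739.78379
P_0 = D_1/(1+r)^1 + D_2/(1+r)^2 + D_3/(1+r)^3 + D_4/(1+r)^4 + TV/(1+r)^4
    = 1112.66245 + 1095.59092 + 1078.78131 + 1062.22961 + 15751.34768 = 20100.61198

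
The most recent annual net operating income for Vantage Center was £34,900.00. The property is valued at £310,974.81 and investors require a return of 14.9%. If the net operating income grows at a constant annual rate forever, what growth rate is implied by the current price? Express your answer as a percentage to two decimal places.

3.31%

P = D₀(1+g)/(r−g) ⇒ P(r−g) = D₀(1+g) ⇒ g(P+D₀) = P·r − D₀
g = (P·r − D₀)/(P + D₀) = (£310,974.81×0.149 − £34,900.00) / (£310,974.81 + £34,900.00) = 0.033062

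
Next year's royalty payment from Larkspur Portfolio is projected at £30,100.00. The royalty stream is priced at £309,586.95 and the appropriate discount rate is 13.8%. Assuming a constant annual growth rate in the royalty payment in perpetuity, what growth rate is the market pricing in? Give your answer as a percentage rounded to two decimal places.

P = D₁/(r−g) ⇒ g = r − D₁/P = 0.138 − £30,100.00/£309,586.95 = 0.040774

4.08%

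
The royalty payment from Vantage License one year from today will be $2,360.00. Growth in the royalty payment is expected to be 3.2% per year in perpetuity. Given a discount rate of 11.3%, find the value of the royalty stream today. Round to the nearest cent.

Growing perpetuity: P = D₁ / (r − g) = $2,360.0000 / (0.113 − 0.032) = $29,135.80

$29135.80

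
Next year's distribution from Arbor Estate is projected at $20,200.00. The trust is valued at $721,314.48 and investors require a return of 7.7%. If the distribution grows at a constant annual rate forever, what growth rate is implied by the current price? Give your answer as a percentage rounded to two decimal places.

P = D₁/(r−g) ⇒ g = r − D₁/P = 0.077 − $20,200.00/$721,314.48 = 0.048996

4.90%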